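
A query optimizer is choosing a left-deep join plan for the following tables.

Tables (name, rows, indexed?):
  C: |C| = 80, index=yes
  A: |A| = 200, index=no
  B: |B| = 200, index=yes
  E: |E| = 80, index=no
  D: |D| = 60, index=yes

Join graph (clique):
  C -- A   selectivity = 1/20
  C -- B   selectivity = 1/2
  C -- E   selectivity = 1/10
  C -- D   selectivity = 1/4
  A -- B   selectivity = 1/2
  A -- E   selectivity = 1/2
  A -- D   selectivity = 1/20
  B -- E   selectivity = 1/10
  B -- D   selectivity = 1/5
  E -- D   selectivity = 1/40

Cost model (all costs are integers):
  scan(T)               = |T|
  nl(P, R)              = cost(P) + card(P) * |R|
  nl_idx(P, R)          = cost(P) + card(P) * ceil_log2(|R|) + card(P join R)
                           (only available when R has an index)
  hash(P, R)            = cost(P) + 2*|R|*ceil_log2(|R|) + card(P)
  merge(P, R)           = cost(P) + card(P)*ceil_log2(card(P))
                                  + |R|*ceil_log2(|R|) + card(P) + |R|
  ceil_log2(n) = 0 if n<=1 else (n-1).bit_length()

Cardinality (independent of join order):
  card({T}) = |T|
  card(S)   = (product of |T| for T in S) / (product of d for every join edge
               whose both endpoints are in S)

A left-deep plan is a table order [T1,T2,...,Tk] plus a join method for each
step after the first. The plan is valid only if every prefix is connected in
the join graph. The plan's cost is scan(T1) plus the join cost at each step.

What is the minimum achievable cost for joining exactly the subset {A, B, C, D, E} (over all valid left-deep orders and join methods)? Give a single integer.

Selinger DP over subsets of {A,B,C,D,E}:
  {C}: scan cost=80, card=80
  {A}: scan cost=200, card=200
  {B}: scan cost=200, card=200
  {E}: scan cost=80, card=80
  {D}: scan cost=60, card=60
  {AC}: card=800; try (C,hash)→1520, (C,nl_idx)→2400, (A,merge)→2520, (C,merge)→2640, (A,hash)→3360, (A,nl)→16080 …(+1); best=1520 via (C,hash)
  {BC}: card=8000; try (C,hash)→1520, (B,merge)→2520, (C,merge)→2640, (B,hash)→3360, (B,nl_idx)→8720, (C,nl_idx)→9600 …(+2); best=1520 via (C,hash)
  {CE}: card=640; try (E,hash)→1280, (C,hash)→1280, (C,nl_idx)→1280, (E,merge)→1360, (C,merge)→1360, (E,nl)→6480 …(+1); best=1280 via (E,hash)
  {CD}: card=1200; try (D,hash)→880, (C,merge)→1120, (D,merge)→1140, (C,hash)→1240, (C,nl_idx)→1680, (D,nl_idx)→1760 …(+2); best=880 via (D,hash)
  {AB}: card=20000; try (B,hash)→3600, (A,hash)→3600, (B,merge)→3800, (A,merge)→3800, (B,nl_idx)→21800, (B,nl)→40200 …(+1); best=3600 via (B,hash)
  {AE}: card=8000; try (E,hash)→1520, (A,merge)→2520, (E,merge)→2640, (A,hash)→3360, (A,nl)→16080, (E,nl)→16200; best=1520 via (E,hash)
  {AD}: card=600; try (D,hash)→1120, (D,nl_idx)→2000, (A,merge)→2280, (D,merge)→2420, (A,hash)→3320, (A,nl)→12060 …(+1); best=1120 via (D,hash)
  {BE}: card=1600; try (E,hash)→1520, (B,nl_idx)→2320, (B,merge)→2520, (E,merge)→2640, (B,hash)→3360, (B,nl)→16080 …(+1); best=1520 via (E,hash)
  {BD}: card=2400; try (D,hash)→1120, (B,merge)→2280, (D,merge)→2420, (B,nl_idx)→2940, (B,hash)→3320, (D,nl_idx)→3800 …(+2); best=1120 via (D,hash)
  {DE}: card=120; try (D,nl_idx)→680, (D,hash)→880, (E,merge)→1120, (D,merge)→1140, (E,hash)→1240, (E,nl)→4860 …(+1); best=680 via (D,nl_idx)
  {ABC}: card=40000; try (B,hash)→5520, (B,merge)→12120, (A,hash)→12720, (C,hash)→24720, (B,nl_idx)→47920, (A,merge)→115320 …(+5); best=5520 via (B,hash)
  {ACE}: card=3200; try (E,hash)→3440, (A,hash)→5120, (A,merge)→10120, (C,hash)→10640, (E,merge)→10960, (C,nl_idx)→60720 …(+4); best=3440 via (E,hash)
  {ACD}: card=600; try (C,hash)→2840, (D,hash)→3040, (A,hash)→5280, (C,nl_idx)→5920, (D,nl_idx)→6920, (C,merge)→8360 …(+5); best=2840 via (C,hash)
  {BCE}: card=6400; try (C,hash)→4240, (B,hash)→5120, (B,merge)→10120, (E,hash)→10640, (B,nl_idx)→12800, (C,nl_idx)→19120 …(+5); best=4240 via (C,hash)
  {BCD}: card=24000; try (C,hash)→4640, (B,hash)→5280, (D,hash)→10240, (B,merge)→17080, (C,merge)→32960, (B,nl_idx)→34480 …(+6); best=4640 via (C,hash)
  {CDE}: card=240; try (C,nl_idx)→1760, (C,hash)→1920, (C,merge)→2280, (D,hash)→2640, (E,hash)→3200, (D,nl_idx)→5360 …(+5); best=1760 via (C,nl_idx)
  {ABE}: card=80000; try (A,hash)→6320, (B,hash)→12720, (A,merge)→22520, (E,hash)→24720, (B,merge)→115320, (B,nl_idx)→145520 …(+4); best=6320 via (A,hash)
  {ABD}: card=12000; try (B,hash)→4920, (A,hash)→6720, (B,merge)→9520, (B,nl_idx)→17920, (D,hash)→24320, (A,merge)→34120 …(+5); best=4920 via (B,hash)
  {ADE}: card=600; try (E,hash)→2840, (A,merge)→3440, (A,hash)→4000, (E,merge)→8360, (D,hash)→10240, (A,nl)→24680 …(+4); best=2840 via (E,hash)
  {BDE}: card=480; try (B,nl_idx)→2120, (B,merge)→3440, (D,hash)→3840, (B,hash)→4000, (E,hash)→4640, (D,nl_idx)→11600 …(+5); best=2120 via (B,nl_idx)
  {ABCE}: card=16000; try (B,hash)→9840, (A,hash)→13840, (B,nl_idx)→45040, (E,hash)→46640, (B,merge)→46840, (C,hash)→87440 …(+8); best=9840 via (B,hash)
  {ABCD}: card=6000; try (B,hash)→6640, (B,merge)→11240, (B,nl_idx)→13640, (C,hash)→18040, (A,hash)→31840, (D,hash)→46240 …(+9); best=6640 via (B,hash)
  {ACDE}: card=60; try (E,hash)→4560, (C,hash)→4560, (A,hash)→5200, (A,merge)→5720, (C,nl_idx)→7100, (D,hash)→7360 …(+8); best=4560 via (E,hash)
  {BCDE}: card=480; try (C,hash)→3720, (B,nl_idx)→4160, (B,hash)→5200, (B,merge)→5720, (C,nl_idx)→5960, (C,merge)→7560 …(+9); best=3720 via (C,hash)
  {ABDE}: card=1200; try (A,hash)→5800, (B,hash)→6640, (A,merge)→8720, (B,nl_idx)→8840, (B,merge)→11240, (E,hash)→18040 …(+8); best=5800 via (A,hash)
  {ABCDE}: card=60; try (B,nl_idx)→5100, (B,merge)→6780, (A,hash)→7400, (B,hash)→7820, (C,hash)→8120, (A,merge)→10320 …(+12); best=5100 via (B,nl_idx)

5100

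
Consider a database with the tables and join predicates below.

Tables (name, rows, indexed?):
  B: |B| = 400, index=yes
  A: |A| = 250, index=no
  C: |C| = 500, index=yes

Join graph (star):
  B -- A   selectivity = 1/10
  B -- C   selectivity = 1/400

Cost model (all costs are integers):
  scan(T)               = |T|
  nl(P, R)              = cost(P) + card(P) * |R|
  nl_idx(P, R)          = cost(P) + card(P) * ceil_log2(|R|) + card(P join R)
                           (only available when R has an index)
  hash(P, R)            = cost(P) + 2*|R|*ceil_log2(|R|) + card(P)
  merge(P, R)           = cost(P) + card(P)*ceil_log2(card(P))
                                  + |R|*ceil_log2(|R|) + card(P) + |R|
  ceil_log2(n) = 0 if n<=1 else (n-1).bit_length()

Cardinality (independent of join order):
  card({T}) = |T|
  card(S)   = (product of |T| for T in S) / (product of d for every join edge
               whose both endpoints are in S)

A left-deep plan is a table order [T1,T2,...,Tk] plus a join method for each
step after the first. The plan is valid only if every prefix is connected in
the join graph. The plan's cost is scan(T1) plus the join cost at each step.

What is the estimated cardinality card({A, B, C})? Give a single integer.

Tables in S: A(250), B(400), C(500)
Edges inside S: B-A(d=10), B-C(d=400)
numerator = 250 * 400 * 500 = 50000000
denominator = 10 * 400 = 4000
card(S) = 50000000 / 4000 = 12500

12500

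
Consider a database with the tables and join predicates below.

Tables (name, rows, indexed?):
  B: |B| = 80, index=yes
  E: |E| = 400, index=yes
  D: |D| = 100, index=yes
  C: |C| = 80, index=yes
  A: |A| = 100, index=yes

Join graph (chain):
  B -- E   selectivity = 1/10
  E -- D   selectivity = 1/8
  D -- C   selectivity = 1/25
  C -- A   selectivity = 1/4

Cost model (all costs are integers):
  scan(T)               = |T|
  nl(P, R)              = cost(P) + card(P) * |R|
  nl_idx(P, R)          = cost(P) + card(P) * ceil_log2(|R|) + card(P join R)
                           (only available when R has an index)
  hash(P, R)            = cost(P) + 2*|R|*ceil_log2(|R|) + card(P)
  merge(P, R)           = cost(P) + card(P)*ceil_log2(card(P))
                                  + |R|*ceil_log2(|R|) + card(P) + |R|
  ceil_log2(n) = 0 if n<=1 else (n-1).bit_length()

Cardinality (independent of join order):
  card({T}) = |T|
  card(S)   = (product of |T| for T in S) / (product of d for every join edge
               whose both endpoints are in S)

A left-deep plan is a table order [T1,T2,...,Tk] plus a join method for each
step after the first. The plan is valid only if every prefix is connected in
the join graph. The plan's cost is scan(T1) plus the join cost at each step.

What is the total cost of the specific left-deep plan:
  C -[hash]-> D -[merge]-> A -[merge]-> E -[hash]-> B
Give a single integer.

step 1: scan C: cost=80, card=80
step 2: join D via hash
    card(P join D) = 80*100/(25) = 320
    cost = 80 + 2*100*7 + 80 = 1560
step 3: join A via merge
    card(P join A) = 320*100/(4) = 8000
    cost = 1560 + 320*9 + 100*7 + 320 + 100 = 5560
step 4: join E via merge
    card(P join E) = 8000*400/(8) = 400000
    cost = 5560 + 8000*13 + 400*9 + 8000 + 400 = 121560
step 5: join B via hash
    card(P join B) = 400000*80/(10) = 3200000
    cost = 121560 + 2*80*7 + 400000 = 522680

522680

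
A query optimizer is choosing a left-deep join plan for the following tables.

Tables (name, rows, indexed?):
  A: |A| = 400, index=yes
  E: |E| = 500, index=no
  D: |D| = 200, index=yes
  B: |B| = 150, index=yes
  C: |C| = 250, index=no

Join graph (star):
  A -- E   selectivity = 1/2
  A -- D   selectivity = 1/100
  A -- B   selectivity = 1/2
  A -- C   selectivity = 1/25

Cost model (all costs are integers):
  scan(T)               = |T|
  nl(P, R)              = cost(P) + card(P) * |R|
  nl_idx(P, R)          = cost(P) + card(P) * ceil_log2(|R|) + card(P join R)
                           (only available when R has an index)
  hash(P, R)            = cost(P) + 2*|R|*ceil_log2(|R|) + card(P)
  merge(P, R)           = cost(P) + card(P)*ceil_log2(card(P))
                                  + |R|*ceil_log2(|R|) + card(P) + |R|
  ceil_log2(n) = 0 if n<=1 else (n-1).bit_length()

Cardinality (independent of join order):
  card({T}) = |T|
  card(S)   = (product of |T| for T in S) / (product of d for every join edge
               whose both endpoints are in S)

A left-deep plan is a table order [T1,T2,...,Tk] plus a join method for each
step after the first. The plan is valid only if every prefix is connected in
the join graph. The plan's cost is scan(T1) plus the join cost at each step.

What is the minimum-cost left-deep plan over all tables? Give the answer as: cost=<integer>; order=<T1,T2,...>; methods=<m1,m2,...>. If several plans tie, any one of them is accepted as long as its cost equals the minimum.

cost=627000; order=D,A,C,B,E; methods=nl_idx,hash,hash,hash

Selinger DP (subsets sized 1..n):
  {A}: scan cost=400, card=400
  {E}: scan cost=500, card=500
  {D}: scan cost=200, card=200
  {B}: scan cost=150, card=150
  {C}: scan cost=250, card=250
  {AE}: card=100000; try (A,hash)→8200, (E,merge)→9400, (A,merge)→9500, (E,hash)→9800, (A,nl_idx)→105000, (E,nl)→200400 …(+1); best=8200 via (A,hash)
  {AD}: card=800; try (A,nl_idx)→2800, (D,hash)→4000, (D,nl_idx)→4400, (A,merge)→6000, (D,merge)→6200, (A,hash)→7600 …(+2); best=2800 via (A,nl_idx)
  {AB}: card=30000; try (B,hash)→3200, (A,merge)→5500, (B,merge)→5750, (A,hash)→7500, (A,nl_idx)→31500, (B,nl_idx)→33600 …(+2); best=3200 via (B,hash)
  {AC}: card=4000; try (C,hash)→4800, (A,merge)→6500, (A,nl_idx)→6500, (C,merge)→6650, (A,hash)→7700, (A,nl)→100250 …(+1); best=4800 via (C,hash)
  {ADE}: card=200000; try (E,hash)→12600, (E,merge)→16600, (D,hash)→111400, (E,nl)→402800, (D,nl_idx)→1008200, (D,merge)→1810000 …(+1); best=12600 via (E,hash)
  {ABE}: card=7500000; try (E,hash)→42200, (B,hash)→110600, (E,merge)→488200, (B,merge)→1809550, (B,nl_idx)→8308200, (E,nl)→15003200 …(+1); best=42200 via (E,hash)
  {ACE}: card=1000000; try (E,hash)→17800, (E,merge)→61800, (C,hash)→112200, (C,merge)→1810450, (E,nl)→2004800, (C,nl)→25008200; best=17800 via (E,hash)
  {ABD}: card=60000; try (B,hash)→6000, (B,merge)→12950, (D,hash)→36400, (B,nl_idx)→69200, (B,nl)→122800, (D,nl_idx)→303200 …(+2); best=6000 via (B,hash)
  {ACD}: card=8000; try (C,hash)→7600, (D,hash)→12000, (C,merge)→13850, (D,nl_idx)→44800, (D,merge)→58600, (C,nl)→202800 …(+1); best=7600 via (C,hash)
  {ABC}: card=300000; try (B,hash)→11200, (C,hash)→37200, (B,merge)→58150, (B,nl_idx)→336800, (C,merge)→485450, (B,nl)→604800 …(+1); best=11200 via (B,hash)
  {ABDE}: card=15000000; try (E,hash)→75000, (B,hash)→215000, (E,merge)→1031000, (B,merge)→3813950, (D,hash)→7545400, (B,nl_idx)→16612600 …(+5); best=75000 via (E,hash)
  {ACDE}: card=2000000; try (E,hash)→24600, (E,merge)→124600, (C,hash)→216600, (D,hash)→1021000, (C,merge)→3814850, (E,nl)→4007600 …(+4); best=24600 via (E,hash)
  {ABCE}: card=75000000; try (E,hash)→320200, (B,hash)→1020200, (E,merge)→6016200, (C,hash)→7546200, (B,merge)→21019150, (B,nl_idx)→83017800 …(+4); best=320200 via (E,hash)
  {ABCD}: card=600000; try (B,hash)→18000, (C,hash)→70000, (B,merge)→120950, (D,hash)→314400, (B,nl_idx)→671600, (C,merge)→1028250 …(+5); best=18000 via (B,hash)
  {ABCDE}: card=150000000; try (E,hash)→627000, (B,hash)→2027000, (E,merge)→12623000, (C,hash)→15079000, (B,merge)→44025950, (D,hash)→75323400 …(+8); best=627000 via (E,hash)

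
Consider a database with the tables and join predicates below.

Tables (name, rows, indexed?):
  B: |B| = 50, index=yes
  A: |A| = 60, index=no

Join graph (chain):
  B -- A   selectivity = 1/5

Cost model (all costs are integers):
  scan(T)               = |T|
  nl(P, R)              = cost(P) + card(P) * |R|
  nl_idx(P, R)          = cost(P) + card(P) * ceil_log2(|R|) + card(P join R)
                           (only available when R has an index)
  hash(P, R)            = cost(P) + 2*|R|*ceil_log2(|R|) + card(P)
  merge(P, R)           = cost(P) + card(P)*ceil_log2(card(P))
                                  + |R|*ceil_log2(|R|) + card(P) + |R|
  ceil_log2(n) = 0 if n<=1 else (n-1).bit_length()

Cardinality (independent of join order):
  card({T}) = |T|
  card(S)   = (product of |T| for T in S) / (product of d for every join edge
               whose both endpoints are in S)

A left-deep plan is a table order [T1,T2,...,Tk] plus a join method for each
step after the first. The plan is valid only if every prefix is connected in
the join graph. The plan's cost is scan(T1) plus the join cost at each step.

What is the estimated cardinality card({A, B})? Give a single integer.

Tables in S: A(60), B(50)
Edges inside S: B-A(d=5)
numerator = 60 * 50 = 3000
denominator = 5 = 5
card(S) = 3000 / 5 = 600

600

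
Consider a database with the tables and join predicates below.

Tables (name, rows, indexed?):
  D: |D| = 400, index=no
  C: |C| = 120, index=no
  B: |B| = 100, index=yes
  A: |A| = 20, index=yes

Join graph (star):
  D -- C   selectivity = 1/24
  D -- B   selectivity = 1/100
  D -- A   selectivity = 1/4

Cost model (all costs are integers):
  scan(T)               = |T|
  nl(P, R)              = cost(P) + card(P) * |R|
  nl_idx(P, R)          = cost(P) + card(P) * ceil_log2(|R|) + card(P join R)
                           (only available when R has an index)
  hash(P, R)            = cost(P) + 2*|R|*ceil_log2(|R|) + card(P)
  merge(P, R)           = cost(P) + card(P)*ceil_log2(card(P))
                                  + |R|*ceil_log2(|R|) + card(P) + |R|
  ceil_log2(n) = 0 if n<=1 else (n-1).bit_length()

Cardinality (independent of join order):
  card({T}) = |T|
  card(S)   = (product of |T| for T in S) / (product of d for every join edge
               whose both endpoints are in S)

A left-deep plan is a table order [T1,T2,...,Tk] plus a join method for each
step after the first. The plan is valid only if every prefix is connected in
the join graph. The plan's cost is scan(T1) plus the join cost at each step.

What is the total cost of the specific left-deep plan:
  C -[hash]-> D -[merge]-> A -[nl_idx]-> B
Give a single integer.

111560

step 1: scan C: cost=120, card=120
step 2: join D via hash
    card(P join D) = 120*400/(24) = 2000
    cost = 120 + 2*400*9 + 120 = 7440
step 3: join A via merge
    card(P join A) = 2000*20/(4) = 10000
    cost = 7440 + 2000*11 + 20*5 + 2000 + 20 = 31560
step 4: join B via nl_idx
    card(P join B) = 10000*100/(100) = 10000
    cost = 31560 + 10000*7 + 10000 = 111560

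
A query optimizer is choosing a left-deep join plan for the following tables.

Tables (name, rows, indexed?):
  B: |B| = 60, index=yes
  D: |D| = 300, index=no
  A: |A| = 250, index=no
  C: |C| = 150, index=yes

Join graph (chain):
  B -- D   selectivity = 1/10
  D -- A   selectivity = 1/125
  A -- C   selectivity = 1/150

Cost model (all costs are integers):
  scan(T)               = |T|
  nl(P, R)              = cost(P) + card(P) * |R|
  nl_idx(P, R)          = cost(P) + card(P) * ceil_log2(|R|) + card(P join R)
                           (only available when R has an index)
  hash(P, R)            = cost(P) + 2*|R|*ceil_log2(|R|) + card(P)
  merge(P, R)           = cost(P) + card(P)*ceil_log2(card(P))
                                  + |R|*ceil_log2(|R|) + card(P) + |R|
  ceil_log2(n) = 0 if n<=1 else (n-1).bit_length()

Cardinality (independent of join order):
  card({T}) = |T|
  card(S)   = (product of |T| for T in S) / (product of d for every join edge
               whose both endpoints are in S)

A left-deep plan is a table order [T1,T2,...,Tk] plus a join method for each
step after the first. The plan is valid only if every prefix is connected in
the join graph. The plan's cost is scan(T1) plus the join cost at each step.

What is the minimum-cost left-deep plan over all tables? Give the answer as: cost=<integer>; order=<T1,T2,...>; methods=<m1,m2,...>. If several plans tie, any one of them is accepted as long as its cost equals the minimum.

Selinger DP (subsets sized 1..n):
  {B}: scan cost=60, card=60
  {D}: scan cost=300, card=300
  {A}: scan cost=250, card=250
  {C}: scan cost=150, card=150
  {BD}: card=1800; try (B,hash)→1320, (D,merge)→3480, (B,merge)→3720, (B,nl_idx)→3900, (D,hash)→5520, (D,nl)→18060 …(+1); best=1320 via (B,hash)
  {AD}: card=600; try (A,hash)→4600, (D,merge)→5500, (A,merge)→5550, (D,hash)→5900, (D,nl)→75250, (A,nl)→75300; best=4600 via (A,hash)
  {AC}: card=250; try (C,nl_idx)→2500, (C,hash)→2900, (A,merge)→3750, (C,merge)→3850, (A,hash)→4300, (A,nl)→37650 …(+1); best=2500 via (C,nl_idx)
  {ABD}: card=3600; try (B,hash)→5920, (A,hash)→7120, (B,merge)→11620, (B,nl_idx)→11800, (A,merge)→25170, (B,nl)→40600 …(+1); best=5920 via (B,hash)
  {ACD}: card=600; try (C,hash)→7600, (D,merge)→7750, (D,hash)→8150, (C,nl_idx)→10000, (C,merge)→12550, (D,nl)→77500 …(+1); best=7600 via (C,hash)
  {ABCD}: card=3600; try (B,hash)→8920, (C,hash)→11920, (B,merge)→14620, (B,nl_idx)→14800, (C,nl_idx)→38320, (B,nl)→43600 …(+2); best=8920 via (B,hash)

cost=8920; order=D,A,C,B; methods=hash,hash,hash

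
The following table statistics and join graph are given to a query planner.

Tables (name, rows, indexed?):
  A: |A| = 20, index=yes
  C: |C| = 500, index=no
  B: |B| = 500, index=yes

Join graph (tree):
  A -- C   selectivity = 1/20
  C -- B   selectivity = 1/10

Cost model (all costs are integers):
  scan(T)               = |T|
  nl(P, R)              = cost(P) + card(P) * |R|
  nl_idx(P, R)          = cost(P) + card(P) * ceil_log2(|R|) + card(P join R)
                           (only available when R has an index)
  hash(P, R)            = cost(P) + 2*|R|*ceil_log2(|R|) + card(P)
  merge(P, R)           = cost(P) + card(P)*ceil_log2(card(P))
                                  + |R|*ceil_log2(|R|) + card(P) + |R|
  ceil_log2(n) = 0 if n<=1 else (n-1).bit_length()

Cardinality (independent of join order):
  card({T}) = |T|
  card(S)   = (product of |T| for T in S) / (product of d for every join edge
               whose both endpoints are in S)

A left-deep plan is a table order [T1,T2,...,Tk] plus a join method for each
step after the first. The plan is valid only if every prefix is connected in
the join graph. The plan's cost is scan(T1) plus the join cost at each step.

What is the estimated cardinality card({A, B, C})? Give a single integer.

Tables in S: A(20), B(500), C(500)
Edges inside S: A-C(d=20), C-B(d=10)
numerator = 20 * 500 * 500 = 5000000
denominator = 20 * 10 = 200
card(S) = 5000000 / 200 = 25000

25000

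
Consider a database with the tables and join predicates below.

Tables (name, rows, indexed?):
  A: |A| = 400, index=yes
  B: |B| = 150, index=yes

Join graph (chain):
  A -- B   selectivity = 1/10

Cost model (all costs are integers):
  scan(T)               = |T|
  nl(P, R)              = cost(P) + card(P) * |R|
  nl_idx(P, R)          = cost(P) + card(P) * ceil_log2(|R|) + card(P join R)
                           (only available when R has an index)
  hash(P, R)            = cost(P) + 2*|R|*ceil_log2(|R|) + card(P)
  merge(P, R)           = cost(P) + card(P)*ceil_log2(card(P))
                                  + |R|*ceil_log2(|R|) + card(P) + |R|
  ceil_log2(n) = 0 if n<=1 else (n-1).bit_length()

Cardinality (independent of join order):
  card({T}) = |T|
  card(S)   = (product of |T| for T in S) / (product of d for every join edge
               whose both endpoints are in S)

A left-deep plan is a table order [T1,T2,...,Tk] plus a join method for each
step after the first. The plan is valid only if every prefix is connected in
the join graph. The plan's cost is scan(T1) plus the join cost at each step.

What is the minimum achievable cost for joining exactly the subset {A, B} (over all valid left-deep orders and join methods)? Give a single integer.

3200

Selinger DP over subsets of {A,B}:
  {A}: scan cost=400, card=400
  {B}: scan cost=150, card=150
  {AB}: card=6000; try (B,hash)→3200, (A,merge)→5500, (B,merge)→5750, (A,hash)→7500, (A,nl_idx)→7500, (B,nl_idx)→9600 …(+2); best=3200 via (B,hash)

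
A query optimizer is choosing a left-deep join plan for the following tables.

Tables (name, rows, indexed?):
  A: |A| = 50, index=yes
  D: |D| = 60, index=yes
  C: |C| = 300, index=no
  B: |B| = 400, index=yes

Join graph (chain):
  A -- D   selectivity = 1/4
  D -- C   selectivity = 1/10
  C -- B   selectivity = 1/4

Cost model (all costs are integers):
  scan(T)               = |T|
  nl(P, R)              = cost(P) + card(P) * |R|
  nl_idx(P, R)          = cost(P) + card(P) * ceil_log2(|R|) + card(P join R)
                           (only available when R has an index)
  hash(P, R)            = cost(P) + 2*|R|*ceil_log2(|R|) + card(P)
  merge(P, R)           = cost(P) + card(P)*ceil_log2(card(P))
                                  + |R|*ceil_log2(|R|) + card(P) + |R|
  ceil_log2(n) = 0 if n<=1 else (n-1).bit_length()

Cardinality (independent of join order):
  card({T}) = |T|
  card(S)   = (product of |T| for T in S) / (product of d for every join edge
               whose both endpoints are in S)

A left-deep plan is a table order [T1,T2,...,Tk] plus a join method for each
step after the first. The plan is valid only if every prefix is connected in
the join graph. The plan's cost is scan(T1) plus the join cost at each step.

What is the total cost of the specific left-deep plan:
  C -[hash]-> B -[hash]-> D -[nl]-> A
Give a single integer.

step 1: scan C: cost=300, card=300
step 2: join B via hash
    card(P join B) = 300*400/(4) = 30000
    cost = 300 + 2*400*9 + 300 = 7800
step 3: join D via hash
    card(P join D) = 30000*60/(10) = 180000
    cost = 7800 + 2*60*6 + 30000 = 38520
step 4: join A via nl
    card(P join A) = 180000*50/(4) = 2250000
    cost = 38520 + 180000*50 = 9038520

9038520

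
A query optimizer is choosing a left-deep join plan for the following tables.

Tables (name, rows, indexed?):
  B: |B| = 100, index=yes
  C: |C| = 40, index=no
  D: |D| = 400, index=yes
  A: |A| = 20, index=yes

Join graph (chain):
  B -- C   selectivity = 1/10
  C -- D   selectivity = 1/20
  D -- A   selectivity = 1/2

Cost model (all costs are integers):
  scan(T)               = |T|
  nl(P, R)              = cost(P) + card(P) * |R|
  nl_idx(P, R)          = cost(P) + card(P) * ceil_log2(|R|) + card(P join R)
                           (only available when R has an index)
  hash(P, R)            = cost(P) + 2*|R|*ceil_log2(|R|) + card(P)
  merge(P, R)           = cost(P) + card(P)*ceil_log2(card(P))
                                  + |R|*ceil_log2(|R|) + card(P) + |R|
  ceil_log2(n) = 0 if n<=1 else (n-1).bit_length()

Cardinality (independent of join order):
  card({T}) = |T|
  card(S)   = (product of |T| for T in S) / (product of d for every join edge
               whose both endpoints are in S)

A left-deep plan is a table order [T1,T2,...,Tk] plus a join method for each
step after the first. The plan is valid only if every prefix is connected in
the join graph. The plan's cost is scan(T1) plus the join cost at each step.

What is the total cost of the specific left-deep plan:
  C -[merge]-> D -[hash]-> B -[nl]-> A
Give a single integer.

166520

step 1: scan C: cost=40, card=40
step 2: join D via merge
    card(P join D) = 40*400/(20) = 800
    cost = 40 + 40*6 + 400*9 + 40 + 400 = 4320
step 3: join B via hash
    card(P join B) = 800*100/(10) = 8000
    cost = 4320 + 2*100*7 + 800 = 6520
step 4: join A via nl
    card(P join A) = 8000*20/(2) = 80000
    cost = 6520 + 8000*20 = 166520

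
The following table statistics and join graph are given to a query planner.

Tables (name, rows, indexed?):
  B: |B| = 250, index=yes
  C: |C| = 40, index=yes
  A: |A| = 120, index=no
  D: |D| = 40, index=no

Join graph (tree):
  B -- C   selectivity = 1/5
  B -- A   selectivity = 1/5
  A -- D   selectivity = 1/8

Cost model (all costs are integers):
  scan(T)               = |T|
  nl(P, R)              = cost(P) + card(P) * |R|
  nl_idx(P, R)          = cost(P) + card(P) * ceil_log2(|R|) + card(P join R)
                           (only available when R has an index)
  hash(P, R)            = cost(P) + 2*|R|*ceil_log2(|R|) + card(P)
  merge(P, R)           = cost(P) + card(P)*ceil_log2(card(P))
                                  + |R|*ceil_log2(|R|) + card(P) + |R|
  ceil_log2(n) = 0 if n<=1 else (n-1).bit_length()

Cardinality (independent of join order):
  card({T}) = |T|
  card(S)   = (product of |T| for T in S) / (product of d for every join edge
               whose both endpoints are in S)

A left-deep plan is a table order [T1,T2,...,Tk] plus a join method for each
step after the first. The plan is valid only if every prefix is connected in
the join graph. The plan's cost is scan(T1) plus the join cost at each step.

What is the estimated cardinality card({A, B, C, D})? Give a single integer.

240000

Tables in S: A(120), B(250), C(40), D(40)
Edges inside S: B-C(d=5), B-A(d=5), A-D(d=8)
numerator = 120 * 250 * 40 * 40 = 48000000
denominator = 5 * 5 * 8 = 200
card(S) = 48000000 / 200 = 240000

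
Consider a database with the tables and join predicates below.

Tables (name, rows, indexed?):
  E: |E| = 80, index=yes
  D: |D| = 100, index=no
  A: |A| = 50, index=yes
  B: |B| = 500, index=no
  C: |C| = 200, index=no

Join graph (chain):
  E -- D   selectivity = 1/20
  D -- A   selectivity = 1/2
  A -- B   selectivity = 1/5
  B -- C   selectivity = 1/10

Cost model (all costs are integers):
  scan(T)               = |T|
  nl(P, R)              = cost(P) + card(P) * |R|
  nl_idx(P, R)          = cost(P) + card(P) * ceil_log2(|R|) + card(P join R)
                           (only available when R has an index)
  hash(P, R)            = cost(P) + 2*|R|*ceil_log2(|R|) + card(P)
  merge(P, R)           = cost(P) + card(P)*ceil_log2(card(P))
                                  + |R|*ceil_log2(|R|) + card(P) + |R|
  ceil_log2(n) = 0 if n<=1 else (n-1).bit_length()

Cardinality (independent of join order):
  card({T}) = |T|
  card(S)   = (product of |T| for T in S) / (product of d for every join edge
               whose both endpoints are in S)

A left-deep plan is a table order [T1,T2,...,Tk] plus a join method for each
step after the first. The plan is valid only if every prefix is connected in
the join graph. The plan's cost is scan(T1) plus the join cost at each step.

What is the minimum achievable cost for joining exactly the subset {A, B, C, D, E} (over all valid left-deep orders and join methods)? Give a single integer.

1024400

Selinger DP over subsets of {A,B,C,D,E}:
  {E}: scan cost=80, card=80
  {D}: scan cost=100, card=100
  {A}: scan cost=50, card=50
  {B}: scan cost=500, card=500
  {C}: scan cost=200, card=200
  {DE}: card=400; try (E,nl_idx)→1200, (E,hash)→1320, (D,merge)→1520, (E,merge)→1540, (D,hash)→1560, (D,nl)→8080 …(+1); best=1200 via (E,nl_idx)
  {AD}: card=2500; try (A,hash)→800, (D,merge)→1200, (A,merge)→1250, (D,hash)→1500, (A,nl_idx)→3200, (D,nl)→5050 …(+1); best=800 via (A,hash)
  {AB}: card=5000; try (A,hash)→1600, (B,merge)→5400, (A,merge)→5850, (A,nl_idx)→8500, (B,hash)→9100, (B,nl)→25050 …(+1); best=1600 via (A,hash)
  {BC}: card=10000; try (C,hash)→4200, (B,merge)→7000, (C,merge)→7300, (B,hash)→9400, (B,nl)→100200, (C,nl)→100500; best=4200 via (C,hash)
  {ADE}: card=10000; try (A,hash)→2200, (E,hash)→4420, (A,merge)→5550, (A,nl_idx)→13600, (A,nl)→21200, (E,nl_idx)→28300 …(+2); best=2200 via (A,hash)
  {ABD}: card=250000; try (D,hash)→8000, (B,hash)→12300, (B,merge)→38300, (D,merge)→72400, (D,nl)→501600, (B,nl)→1250800; best=8000 via (D,hash)
  {ABC}: card=100000; try (C,hash)→9800, (A,hash)→14800, (C,merge)→73400, (A,merge)→154550, (A,nl_idx)→164200, (A,nl)→504200 …(+1); best=9800 via (C,hash)
  {ABDE}: card=1000000; try (B,hash)→21200, (B,merge)→157200, (E,hash)→259120, (E,nl_idx)→2758000, (E,merge)→4758640, (B,nl)→5002200 …(+1); best=21200 via (B,hash)
  {ABCD}: card=5000000; try (D,hash)→111200, (C,hash)→261200, (D,merge)→1810600, (C,merge)→4759800, (D,nl)→10009800, (C,nl)→50008000; best=111200 via (D,hash)
  {ABCDE}: card=20000000; try (C,hash)→1024400, (E,hash)→5112320, (C,merge)→21023000, (E,nl_idx)→55111200, (E,merge)→120111840, (C,nl)→200021200 …(+1); best=1024400 via (C,hash)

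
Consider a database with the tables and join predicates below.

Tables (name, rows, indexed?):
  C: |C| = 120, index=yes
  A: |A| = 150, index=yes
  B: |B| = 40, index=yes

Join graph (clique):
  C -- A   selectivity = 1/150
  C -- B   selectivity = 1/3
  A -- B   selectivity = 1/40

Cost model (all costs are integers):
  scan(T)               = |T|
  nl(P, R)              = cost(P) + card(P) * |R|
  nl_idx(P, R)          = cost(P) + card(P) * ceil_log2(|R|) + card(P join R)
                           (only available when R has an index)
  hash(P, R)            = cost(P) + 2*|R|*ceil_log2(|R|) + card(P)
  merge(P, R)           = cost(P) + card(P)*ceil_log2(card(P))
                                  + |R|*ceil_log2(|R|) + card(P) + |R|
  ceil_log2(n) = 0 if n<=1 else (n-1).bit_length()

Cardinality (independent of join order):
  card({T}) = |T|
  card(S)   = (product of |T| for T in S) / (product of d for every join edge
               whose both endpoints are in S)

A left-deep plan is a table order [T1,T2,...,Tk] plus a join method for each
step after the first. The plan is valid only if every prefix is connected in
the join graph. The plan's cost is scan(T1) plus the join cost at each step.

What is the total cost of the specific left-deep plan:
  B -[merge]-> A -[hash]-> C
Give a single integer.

step 1: scan B: cost=40, card=40
step 2: join A via merge
    card(P join A) = 40*150/(40) = 150
    cost = 40 + 40*6 + 150*8 + 40 + 150 = 1670
step 3: join C via hash
    card(P join C) = 150*120/(150*3) = 40
    cost = 1670 + 2*120*7 + 150 = 3500

3500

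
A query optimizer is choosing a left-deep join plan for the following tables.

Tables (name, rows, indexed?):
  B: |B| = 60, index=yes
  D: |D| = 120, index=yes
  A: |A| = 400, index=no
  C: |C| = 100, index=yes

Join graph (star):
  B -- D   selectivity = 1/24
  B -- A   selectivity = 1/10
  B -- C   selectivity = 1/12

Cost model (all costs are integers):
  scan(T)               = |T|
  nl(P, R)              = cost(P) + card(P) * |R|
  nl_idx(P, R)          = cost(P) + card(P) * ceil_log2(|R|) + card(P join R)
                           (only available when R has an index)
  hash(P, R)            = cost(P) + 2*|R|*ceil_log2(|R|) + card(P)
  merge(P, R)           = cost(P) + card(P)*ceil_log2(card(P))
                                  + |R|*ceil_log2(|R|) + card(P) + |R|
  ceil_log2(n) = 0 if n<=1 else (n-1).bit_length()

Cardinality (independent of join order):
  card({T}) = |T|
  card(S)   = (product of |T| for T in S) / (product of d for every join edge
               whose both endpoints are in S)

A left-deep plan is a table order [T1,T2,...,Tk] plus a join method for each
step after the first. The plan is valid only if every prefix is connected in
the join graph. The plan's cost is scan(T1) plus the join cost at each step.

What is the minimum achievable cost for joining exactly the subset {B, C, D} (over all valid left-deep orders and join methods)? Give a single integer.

Selinger DP over subsets of {B,C,D}:
  {B}: scan cost=60, card=60
  {D}: scan cost=120, card=120
  {C}: scan cost=100, card=100
  {BD}: card=300; try (D,nl_idx)→780, (B,hash)→960, (B,nl_idx)→1140, (D,merge)→1440, (B,merge)→1500, (D,hash)→1800 …(+2); best=780 via (D,nl_idx)
  {BC}: card=500; try (B,hash)→920, (C,nl_idx)→980, (B,nl_idx)→1200, (C,merge)→1280, (B,merge)→1320, (C,hash)→1520 …(+2); best=920 via (B,hash)
  {BCD}: card=2500; try (C,hash)→2480, (D,hash)→3100, (C,merge)→4580, (C,nl_idx)→5380, (D,merge)→6880, (D,nl_idx)→6920 …(+2); best=2480 via (C,hash)

2480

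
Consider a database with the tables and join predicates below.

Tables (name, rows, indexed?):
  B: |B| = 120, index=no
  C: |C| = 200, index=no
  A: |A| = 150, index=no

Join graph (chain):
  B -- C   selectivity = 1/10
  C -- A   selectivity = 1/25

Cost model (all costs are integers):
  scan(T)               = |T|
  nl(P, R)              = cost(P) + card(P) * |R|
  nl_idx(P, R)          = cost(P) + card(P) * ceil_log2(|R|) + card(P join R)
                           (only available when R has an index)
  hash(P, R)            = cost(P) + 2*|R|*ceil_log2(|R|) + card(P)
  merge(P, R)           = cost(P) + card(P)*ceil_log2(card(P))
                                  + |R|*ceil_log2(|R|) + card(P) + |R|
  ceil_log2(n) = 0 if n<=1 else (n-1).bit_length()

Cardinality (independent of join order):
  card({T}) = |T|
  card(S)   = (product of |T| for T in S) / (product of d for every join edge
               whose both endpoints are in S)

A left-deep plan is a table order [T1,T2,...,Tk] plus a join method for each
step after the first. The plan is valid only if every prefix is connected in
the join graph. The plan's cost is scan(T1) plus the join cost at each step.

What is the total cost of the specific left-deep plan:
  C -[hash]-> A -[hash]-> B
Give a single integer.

step 1: scan C: cost=200, card=200
step 2: join A via hash
    card(P join A) = 200*150/(25) = 1200
    cost = 200 + 2*150*8 + 200 = 2800
step 3: join B via hash
    card(P join B) = 1200*120/(10) = 14400
    cost = 2800 + 2*120*7 + 1200 = 5680

5680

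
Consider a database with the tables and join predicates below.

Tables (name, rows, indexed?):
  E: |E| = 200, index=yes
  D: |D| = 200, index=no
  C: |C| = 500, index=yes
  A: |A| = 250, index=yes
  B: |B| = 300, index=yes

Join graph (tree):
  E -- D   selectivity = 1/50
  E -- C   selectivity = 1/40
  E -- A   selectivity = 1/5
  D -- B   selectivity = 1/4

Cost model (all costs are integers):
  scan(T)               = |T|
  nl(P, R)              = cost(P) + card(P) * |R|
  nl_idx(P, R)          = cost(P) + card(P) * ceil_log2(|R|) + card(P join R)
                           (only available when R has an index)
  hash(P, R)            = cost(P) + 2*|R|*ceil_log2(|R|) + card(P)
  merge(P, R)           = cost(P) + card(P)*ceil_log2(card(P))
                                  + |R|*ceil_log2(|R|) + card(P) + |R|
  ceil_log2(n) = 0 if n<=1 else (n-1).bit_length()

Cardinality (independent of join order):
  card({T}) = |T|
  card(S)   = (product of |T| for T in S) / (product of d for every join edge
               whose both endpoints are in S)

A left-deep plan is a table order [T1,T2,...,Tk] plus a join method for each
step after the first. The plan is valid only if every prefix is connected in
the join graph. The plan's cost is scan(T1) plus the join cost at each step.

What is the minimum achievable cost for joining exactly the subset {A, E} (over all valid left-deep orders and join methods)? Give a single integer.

3700

Selinger DP over subsets of {A,E}:
  {E}: scan cost=200, card=200
  {A}: scan cost=250, card=250
  {AE}: card=10000; try (E,hash)→3700, (A,merge)→4250, (E,merge)→4300, (A,hash)→4400, (A,nl_idx)→11800, (E,nl_idx)→12250 …(+2); best=3700 via (E,hash)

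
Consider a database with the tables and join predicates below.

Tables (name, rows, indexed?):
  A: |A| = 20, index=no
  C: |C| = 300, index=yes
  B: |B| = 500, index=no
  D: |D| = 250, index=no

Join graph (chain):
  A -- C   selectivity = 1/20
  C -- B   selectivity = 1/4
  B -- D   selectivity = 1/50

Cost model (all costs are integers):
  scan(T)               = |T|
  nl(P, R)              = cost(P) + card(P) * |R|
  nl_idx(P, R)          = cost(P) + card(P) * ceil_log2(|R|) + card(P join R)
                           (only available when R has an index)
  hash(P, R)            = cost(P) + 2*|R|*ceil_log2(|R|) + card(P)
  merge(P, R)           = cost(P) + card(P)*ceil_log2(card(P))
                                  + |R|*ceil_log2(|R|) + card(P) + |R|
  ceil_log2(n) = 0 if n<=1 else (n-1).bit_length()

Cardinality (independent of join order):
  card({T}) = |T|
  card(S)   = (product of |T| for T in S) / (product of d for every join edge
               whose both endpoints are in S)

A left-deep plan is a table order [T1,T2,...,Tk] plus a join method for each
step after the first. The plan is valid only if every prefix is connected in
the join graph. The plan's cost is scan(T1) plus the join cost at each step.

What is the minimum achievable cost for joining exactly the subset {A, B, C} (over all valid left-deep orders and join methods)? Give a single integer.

8500

Selinger DP over subsets of {A,B,C}:
  {A}: scan cost=20, card=20
  {C}: scan cost=300, card=300
  {B}: scan cost=500, card=500
  {AC}: card=300; try (C,nl_idx)→500, (A,hash)→800, (C,merge)→3140, (A,merge)→3420, (C,hash)→5440, (C,nl)→6020 …(+1); best=500 via (C,nl_idx)
  {BC}: card=37500; try (C,hash)→6400, (B,merge)→8300, (C,merge)→8500, (B,hash)→9600, (C,nl_idx)→42500, (B,nl)→150300 …(+1); best=6400 via (C,hash)
  {ABC}: card=37500; try (B,merge)→8500, (B,hash)→9800, (A,hash)→44100, (B,nl)→150500, (A,merge)→644020, (A,nl)→756400; best=8500 via (B,merge)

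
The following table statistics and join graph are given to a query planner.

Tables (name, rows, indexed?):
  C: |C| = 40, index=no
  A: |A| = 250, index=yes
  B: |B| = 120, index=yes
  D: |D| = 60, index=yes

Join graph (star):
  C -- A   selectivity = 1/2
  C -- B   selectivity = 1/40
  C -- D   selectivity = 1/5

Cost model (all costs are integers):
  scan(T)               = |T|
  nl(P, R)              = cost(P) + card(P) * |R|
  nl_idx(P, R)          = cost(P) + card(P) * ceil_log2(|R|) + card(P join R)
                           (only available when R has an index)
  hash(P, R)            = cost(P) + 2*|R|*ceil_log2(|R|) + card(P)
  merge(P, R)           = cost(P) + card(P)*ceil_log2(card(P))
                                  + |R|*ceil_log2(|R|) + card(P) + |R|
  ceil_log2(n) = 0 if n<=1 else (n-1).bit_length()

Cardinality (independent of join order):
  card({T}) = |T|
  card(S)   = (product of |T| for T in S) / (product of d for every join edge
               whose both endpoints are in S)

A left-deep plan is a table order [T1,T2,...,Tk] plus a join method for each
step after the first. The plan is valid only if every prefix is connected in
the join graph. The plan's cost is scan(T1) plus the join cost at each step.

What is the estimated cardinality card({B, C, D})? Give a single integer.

Tables in S: B(120), C(40), D(60)
Edges inside S: C-B(d=40), C-D(d=5)
numerator = 120 * 40 * 60 = 288000
denominator = 40 * 5 = 200
card(S) = 288000 / 200 = 1440

1440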